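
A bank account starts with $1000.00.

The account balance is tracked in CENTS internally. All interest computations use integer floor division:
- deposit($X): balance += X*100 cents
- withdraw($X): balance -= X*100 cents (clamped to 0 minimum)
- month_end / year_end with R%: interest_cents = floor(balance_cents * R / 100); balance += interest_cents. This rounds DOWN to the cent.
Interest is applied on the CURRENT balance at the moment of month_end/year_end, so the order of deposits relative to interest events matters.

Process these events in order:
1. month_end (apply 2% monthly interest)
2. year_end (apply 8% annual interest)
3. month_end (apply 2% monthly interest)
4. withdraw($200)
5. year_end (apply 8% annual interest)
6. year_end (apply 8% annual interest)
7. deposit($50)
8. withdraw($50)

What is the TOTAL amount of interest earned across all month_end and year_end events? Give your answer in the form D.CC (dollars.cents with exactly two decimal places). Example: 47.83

Answer: 277.32

Derivation:
After 1 (month_end (apply 2% monthly interest)): balance=$1020.00 total_interest=$20.00
After 2 (year_end (apply 8% annual interest)): balance=$1101.60 total_interest=$101.60
After 3 (month_end (apply 2% monthly interest)): balance=$1123.63 total_interest=$123.63
After 4 (withdraw($200)): balance=$923.63 total_interest=$123.63
After 5 (year_end (apply 8% annual interest)): balance=$997.52 total_interest=$197.52
After 6 (year_end (apply 8% annual interest)): balance=$1077.32 total_interest=$277.32
After 7 (deposit($50)): balance=$1127.32 total_interest=$277.32
After 8 (withdraw($50)): balance=$1077.32 total_interest=$277.32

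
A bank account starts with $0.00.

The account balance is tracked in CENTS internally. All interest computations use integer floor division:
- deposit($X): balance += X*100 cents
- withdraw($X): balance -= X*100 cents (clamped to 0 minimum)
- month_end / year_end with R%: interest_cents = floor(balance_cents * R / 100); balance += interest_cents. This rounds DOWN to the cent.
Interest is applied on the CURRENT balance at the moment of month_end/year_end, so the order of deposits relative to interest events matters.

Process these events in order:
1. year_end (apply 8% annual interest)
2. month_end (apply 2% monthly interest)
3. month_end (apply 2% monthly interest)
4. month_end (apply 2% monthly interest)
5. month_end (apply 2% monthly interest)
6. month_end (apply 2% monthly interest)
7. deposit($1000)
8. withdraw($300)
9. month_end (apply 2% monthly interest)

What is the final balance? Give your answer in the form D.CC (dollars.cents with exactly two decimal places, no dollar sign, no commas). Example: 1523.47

Answer: 714.00

Derivation:
After 1 (year_end (apply 8% annual interest)): balance=$0.00 total_interest=$0.00
After 2 (month_end (apply 2% monthly interest)): balance=$0.00 total_interest=$0.00
After 3 (month_end (apply 2% monthly interest)): balance=$0.00 total_interest=$0.00
After 4 (month_end (apply 2% monthly interest)): balance=$0.00 total_interest=$0.00
After 5 (month_end (apply 2% monthly interest)): balance=$0.00 total_interest=$0.00
After 6 (month_end (apply 2% monthly interest)): balance=$0.00 total_interest=$0.00
After 7 (deposit($1000)): balance=$1000.00 total_interest=$0.00
After 8 (withdraw($300)): balance=$700.00 total_interest=$0.00
After 9 (month_end (apply 2% monthly interest)): balance=$714.00 total_interest=$14.00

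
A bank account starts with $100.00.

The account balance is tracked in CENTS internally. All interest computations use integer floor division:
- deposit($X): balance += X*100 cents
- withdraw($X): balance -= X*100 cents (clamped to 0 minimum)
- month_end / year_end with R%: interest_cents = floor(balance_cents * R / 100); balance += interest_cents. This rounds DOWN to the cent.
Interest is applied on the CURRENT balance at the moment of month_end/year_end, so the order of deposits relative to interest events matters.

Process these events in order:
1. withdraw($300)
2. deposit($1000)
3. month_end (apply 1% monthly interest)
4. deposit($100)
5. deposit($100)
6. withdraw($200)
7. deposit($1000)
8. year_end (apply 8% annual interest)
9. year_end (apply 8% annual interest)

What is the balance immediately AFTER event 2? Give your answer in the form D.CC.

Answer: 1000.00

Derivation:
After 1 (withdraw($300)): balance=$0.00 total_interest=$0.00
After 2 (deposit($1000)): balance=$1000.00 total_interest=$0.00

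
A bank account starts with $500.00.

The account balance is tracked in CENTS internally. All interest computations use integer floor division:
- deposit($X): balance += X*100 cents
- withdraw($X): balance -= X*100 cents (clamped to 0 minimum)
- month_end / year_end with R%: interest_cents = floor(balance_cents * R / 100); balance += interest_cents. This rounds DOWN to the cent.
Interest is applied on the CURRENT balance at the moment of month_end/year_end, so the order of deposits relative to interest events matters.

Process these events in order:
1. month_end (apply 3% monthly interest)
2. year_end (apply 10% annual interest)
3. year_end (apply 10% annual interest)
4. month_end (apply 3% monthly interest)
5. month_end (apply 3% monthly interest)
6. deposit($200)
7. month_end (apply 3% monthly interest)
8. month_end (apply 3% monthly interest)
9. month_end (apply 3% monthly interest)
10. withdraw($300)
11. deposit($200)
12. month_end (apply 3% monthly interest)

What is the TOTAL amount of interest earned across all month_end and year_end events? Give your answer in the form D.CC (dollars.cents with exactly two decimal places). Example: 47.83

After 1 (month_end (apply 3% monthly interest)): balance=$515.00 total_interest=$15.00
After 2 (year_end (apply 10% annual interest)): balance=$566.50 total_interest=$66.50
After 3 (year_end (apply 10% annual interest)): balance=$623.15 total_interest=$123.15
After 4 (month_end (apply 3% monthly interest)): balance=$641.84 total_interest=$141.84
After 5 (month_end (apply 3% monthly interest)): balance=$661.09 total_interest=$161.09
After 6 (deposit($200)): balance=$861.09 total_interest=$161.09
After 7 (month_end (apply 3% monthly interest)): balance=$886.92 total_interest=$186.92
After 8 (month_end (apply 3% monthly interest)): balance=$913.52 total_interest=$213.52
After 9 (month_end (apply 3% monthly interest)): balance=$940.92 total_interest=$240.92
After 10 (withdraw($300)): balance=$640.92 total_interest=$240.92
After 11 (deposit($200)): balance=$840.92 total_interest=$240.92
After 12 (month_end (apply 3% monthly interest)): balance=$866.14 total_interest=$266.14

Answer: 266.14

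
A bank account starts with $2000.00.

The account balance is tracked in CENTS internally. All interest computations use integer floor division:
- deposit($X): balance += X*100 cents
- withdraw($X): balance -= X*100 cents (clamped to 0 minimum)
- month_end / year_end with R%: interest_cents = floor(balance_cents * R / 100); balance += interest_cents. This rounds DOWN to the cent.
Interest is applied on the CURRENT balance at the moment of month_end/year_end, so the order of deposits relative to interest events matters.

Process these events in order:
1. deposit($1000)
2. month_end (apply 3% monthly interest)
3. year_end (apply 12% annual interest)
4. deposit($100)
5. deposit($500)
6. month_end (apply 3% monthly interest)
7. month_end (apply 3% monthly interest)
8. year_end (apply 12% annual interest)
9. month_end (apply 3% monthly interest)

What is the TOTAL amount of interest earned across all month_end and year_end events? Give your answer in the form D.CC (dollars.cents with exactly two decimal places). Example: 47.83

Answer: 1369.81

Derivation:
After 1 (deposit($1000)): balance=$3000.00 total_interest=$0.00
After 2 (month_end (apply 3% monthly interest)): balance=$3090.00 total_interest=$90.00
After 3 (year_end (apply 12% annual interest)): balance=$3460.80 total_interest=$460.80
After 4 (deposit($100)): balance=$3560.80 total_interest=$460.80
After 5 (deposit($500)): balance=$4060.80 total_interest=$460.80
After 6 (month_end (apply 3% monthly interest)): balance=$4182.62 total_interest=$582.62
After 7 (month_end (apply 3% monthly interest)): balance=$4308.09 total_interest=$708.09
After 8 (year_end (apply 12% annual interest)): balance=$4825.06 total_interest=$1225.06
After 9 (month_end (apply 3% monthly interest)): balance=$4969.81 total_interest=$1369.81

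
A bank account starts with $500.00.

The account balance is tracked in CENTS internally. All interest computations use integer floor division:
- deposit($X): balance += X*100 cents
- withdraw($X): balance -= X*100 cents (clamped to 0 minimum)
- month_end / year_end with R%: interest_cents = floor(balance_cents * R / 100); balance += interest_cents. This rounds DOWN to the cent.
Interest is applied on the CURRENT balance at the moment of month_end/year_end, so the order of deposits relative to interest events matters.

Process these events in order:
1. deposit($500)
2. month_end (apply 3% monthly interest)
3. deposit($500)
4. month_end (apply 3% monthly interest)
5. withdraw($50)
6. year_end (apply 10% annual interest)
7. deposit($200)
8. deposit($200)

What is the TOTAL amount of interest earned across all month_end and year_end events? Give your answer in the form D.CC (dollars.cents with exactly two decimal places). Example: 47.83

After 1 (deposit($500)): balance=$1000.00 total_interest=$0.00
After 2 (month_end (apply 3% monthly interest)): balance=$1030.00 total_interest=$30.00
After 3 (deposit($500)): balance=$1530.00 total_interest=$30.00
After 4 (month_end (apply 3% monthly interest)): balance=$1575.90 total_interest=$75.90
After 5 (withdraw($50)): balance=$1525.90 total_interest=$75.90
After 6 (year_end (apply 10% annual interest)): balance=$1678.49 total_interest=$228.49
After 7 (deposit($200)): balance=$1878.49 total_interest=$228.49
After 8 (deposit($200)): balance=$2078.49 total_interest=$228.49

Answer: 228.49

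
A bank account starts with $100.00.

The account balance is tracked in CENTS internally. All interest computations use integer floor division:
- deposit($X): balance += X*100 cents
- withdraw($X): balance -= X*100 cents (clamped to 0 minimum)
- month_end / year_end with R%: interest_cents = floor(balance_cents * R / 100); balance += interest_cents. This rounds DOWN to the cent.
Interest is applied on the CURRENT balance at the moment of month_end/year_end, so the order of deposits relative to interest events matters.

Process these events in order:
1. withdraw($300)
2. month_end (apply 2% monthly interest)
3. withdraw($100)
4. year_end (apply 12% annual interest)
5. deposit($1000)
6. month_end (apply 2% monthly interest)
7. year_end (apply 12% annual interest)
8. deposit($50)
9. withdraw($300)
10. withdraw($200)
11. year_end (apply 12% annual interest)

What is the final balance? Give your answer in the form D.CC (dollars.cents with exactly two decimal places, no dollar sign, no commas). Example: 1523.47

Answer: 775.48

Derivation:
After 1 (withdraw($300)): balance=$0.00 total_interest=$0.00
After 2 (month_end (apply 2% monthly interest)): balance=$0.00 total_interest=$0.00
After 3 (withdraw($100)): balance=$0.00 total_interest=$0.00
After 4 (year_end (apply 12% annual interest)): balance=$0.00 total_interest=$0.00
After 5 (deposit($1000)): balance=$1000.00 total_interest=$0.00
After 6 (month_end (apply 2% monthly interest)): balance=$1020.00 total_interest=$20.00
After 7 (year_end (apply 12% annual interest)): balance=$1142.40 total_interest=$142.40
After 8 (deposit($50)): balance=$1192.40 total_interest=$142.40
After 9 (withdraw($300)): balance=$892.40 total_interest=$142.40
After 10 (withdraw($200)): balance=$692.40 total_interest=$142.40
After 11 (year_end (apply 12% annual interest)): balance=$775.48 total_interest=$225.48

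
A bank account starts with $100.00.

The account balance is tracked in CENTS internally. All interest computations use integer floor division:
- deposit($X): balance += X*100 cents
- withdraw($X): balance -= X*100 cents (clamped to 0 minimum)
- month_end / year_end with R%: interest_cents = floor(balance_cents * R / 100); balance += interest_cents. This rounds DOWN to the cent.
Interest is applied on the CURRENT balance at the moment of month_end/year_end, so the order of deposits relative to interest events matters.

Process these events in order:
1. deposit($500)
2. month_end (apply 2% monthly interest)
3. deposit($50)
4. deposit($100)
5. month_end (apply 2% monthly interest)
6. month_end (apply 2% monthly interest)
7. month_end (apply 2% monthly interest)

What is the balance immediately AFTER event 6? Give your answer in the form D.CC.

After 1 (deposit($500)): balance=$600.00 total_interest=$0.00
After 2 (month_end (apply 2% monthly interest)): balance=$612.00 total_interest=$12.00
After 3 (deposit($50)): balance=$662.00 total_interest=$12.00
After 4 (deposit($100)): balance=$762.00 total_interest=$12.00
After 5 (month_end (apply 2% monthly interest)): balance=$777.24 total_interest=$27.24
After 6 (month_end (apply 2% monthly interest)): balance=$792.78 total_interest=$42.78

Answer: 792.78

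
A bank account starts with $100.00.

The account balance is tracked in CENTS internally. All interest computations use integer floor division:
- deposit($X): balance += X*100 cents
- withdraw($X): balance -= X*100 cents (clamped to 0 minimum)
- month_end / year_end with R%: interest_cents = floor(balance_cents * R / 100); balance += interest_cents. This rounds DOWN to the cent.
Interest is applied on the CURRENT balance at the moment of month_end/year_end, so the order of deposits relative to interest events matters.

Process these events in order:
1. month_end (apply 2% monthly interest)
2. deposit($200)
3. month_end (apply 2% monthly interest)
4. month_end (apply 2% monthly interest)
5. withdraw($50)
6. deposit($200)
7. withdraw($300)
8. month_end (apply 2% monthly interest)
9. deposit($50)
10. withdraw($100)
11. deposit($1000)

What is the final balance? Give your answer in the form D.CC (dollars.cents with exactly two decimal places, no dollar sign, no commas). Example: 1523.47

After 1 (month_end (apply 2% monthly interest)): balance=$102.00 total_interest=$2.00
After 2 (deposit($200)): balance=$302.00 total_interest=$2.00
After 3 (month_end (apply 2% monthly interest)): balance=$308.04 total_interest=$8.04
After 4 (month_end (apply 2% monthly interest)): balance=$314.20 total_interest=$14.20
After 5 (withdraw($50)): balance=$264.20 total_interest=$14.20
After 6 (deposit($200)): balance=$464.20 total_interest=$14.20
After 7 (withdraw($300)): balance=$164.20 total_interest=$14.20
After 8 (month_end (apply 2% monthly interest)): balance=$167.48 total_interest=$17.48
After 9 (deposit($50)): balance=$217.48 total_interest=$17.48
After 10 (withdraw($100)): balance=$117.48 total_interest=$17.48
After 11 (deposit($1000)): balance=$1117.48 total_interest=$17.48

Answer: 1117.48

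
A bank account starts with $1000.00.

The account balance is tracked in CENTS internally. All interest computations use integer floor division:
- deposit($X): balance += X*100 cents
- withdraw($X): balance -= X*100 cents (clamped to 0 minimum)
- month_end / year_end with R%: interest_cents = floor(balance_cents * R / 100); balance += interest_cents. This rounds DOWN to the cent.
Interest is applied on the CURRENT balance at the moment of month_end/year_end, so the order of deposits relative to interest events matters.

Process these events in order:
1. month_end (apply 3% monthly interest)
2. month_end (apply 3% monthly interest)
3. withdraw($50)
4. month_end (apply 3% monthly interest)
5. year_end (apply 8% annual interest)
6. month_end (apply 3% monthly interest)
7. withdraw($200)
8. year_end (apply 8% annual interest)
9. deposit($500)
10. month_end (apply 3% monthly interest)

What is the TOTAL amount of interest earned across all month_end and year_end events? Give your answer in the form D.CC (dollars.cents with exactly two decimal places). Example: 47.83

Answer: 330.93

Derivation:
After 1 (month_end (apply 3% monthly interest)): balance=$1030.00 total_interest=$30.00
After 2 (month_end (apply 3% monthly interest)): balance=$1060.90 total_interest=$60.90
After 3 (withdraw($50)): balance=$1010.90 total_interest=$60.90
After 4 (month_end (apply 3% monthly interest)): balance=$1041.22 total_interest=$91.22
After 5 (year_end (apply 8% annual interest)): balance=$1124.51 total_interest=$174.51
After 6 (month_end (apply 3% monthly interest)): balance=$1158.24 total_interest=$208.24
After 7 (withdraw($200)): balance=$958.24 total_interest=$208.24
After 8 (year_end (apply 8% annual interest)): balance=$1034.89 total_interest=$284.89
After 9 (deposit($500)): balance=$1534.89 total_interest=$284.89
After 10 (month_end (apply 3% monthly interest)): balance=$1580.93 total_interest=$330.93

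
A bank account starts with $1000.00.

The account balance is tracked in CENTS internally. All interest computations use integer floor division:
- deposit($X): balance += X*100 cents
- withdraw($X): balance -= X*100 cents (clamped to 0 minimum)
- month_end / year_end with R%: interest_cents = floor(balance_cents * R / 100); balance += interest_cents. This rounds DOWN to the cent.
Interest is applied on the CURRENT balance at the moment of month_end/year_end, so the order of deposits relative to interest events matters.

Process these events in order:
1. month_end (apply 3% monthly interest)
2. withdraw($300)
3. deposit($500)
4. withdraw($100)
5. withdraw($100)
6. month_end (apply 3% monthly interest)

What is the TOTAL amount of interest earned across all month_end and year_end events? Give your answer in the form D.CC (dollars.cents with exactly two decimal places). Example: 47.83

After 1 (month_end (apply 3% monthly interest)): balance=$1030.00 total_interest=$30.00
After 2 (withdraw($300)): balance=$730.00 total_interest=$30.00
After 3 (deposit($500)): balance=$1230.00 total_interest=$30.00
After 4 (withdraw($100)): balance=$1130.00 total_interest=$30.00
After 5 (withdraw($100)): balance=$1030.00 total_interest=$30.00
After 6 (month_end (apply 3% monthly interest)): balance=$1060.90 total_interest=$60.90

Answer: 60.90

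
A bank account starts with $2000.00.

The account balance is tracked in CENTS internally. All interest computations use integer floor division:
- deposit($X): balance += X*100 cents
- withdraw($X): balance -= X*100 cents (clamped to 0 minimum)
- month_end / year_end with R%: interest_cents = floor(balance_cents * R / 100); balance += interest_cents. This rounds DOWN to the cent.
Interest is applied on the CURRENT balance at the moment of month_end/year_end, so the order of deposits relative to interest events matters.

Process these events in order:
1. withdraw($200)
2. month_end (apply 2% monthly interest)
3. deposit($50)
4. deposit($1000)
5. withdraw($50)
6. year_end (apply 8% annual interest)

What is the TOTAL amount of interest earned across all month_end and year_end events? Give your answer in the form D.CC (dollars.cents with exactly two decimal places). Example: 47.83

Answer: 262.88

Derivation:
After 1 (withdraw($200)): balance=$1800.00 total_interest=$0.00
After 2 (month_end (apply 2% monthly interest)): balance=$1836.00 total_interest=$36.00
After 3 (deposit($50)): balance=$1886.00 total_interest=$36.00
After 4 (deposit($1000)): balance=$2886.00 total_interest=$36.00
After 5 (withdraw($50)): balance=$2836.00 total_interest=$36.00
After 6 (year_end (apply 8% annual interest)): balance=$3062.88 total_interest=$262.88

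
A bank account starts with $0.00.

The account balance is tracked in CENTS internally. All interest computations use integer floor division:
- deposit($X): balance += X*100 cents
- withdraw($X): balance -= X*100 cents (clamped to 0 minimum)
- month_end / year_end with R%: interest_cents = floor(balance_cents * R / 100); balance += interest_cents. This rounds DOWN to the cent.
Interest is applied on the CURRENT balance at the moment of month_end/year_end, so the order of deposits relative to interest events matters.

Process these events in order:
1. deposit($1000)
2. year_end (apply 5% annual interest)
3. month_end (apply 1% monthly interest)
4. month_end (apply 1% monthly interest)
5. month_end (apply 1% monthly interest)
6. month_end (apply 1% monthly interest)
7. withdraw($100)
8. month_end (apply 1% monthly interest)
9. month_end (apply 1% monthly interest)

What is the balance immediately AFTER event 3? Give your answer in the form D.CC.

Answer: 1060.50

Derivation:
After 1 (deposit($1000)): balance=$1000.00 total_interest=$0.00
After 2 (year_end (apply 5% annual interest)): balance=$1050.00 total_interest=$50.00
After 3 (month_end (apply 1% monthly interest)): balance=$1060.50 total_interest=$60.50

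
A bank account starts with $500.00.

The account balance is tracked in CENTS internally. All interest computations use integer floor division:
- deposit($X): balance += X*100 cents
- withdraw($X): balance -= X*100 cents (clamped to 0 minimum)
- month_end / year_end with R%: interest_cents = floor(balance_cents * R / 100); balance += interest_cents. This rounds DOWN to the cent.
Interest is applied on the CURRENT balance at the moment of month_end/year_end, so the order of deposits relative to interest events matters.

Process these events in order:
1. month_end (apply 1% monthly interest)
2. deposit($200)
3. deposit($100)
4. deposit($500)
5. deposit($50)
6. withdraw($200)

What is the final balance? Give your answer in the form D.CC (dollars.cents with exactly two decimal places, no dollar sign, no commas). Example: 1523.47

After 1 (month_end (apply 1% monthly interest)): balance=$505.00 total_interest=$5.00
After 2 (deposit($200)): balance=$705.00 total_interest=$5.00
After 3 (deposit($100)): balance=$805.00 total_interest=$5.00
After 4 (deposit($500)): balance=$1305.00 total_interest=$5.00
After 5 (deposit($50)): balance=$1355.00 total_interest=$5.00
After 6 (withdraw($200)): balance=$1155.00 total_interest=$5.00

Answer: 1155.00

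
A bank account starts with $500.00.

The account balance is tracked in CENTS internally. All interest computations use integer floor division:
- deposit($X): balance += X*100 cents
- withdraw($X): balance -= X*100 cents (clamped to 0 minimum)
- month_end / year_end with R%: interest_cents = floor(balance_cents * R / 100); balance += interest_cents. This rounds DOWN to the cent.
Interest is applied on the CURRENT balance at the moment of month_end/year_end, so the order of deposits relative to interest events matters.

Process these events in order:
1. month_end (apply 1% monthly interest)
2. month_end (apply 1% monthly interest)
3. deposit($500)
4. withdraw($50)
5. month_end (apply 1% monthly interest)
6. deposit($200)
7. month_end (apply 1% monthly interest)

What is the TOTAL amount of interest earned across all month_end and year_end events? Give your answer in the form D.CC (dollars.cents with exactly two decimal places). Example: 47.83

Answer: 31.34

Derivation:
After 1 (month_end (apply 1% monthly interest)): balance=$505.00 total_interest=$5.00
After 2 (month_end (apply 1% monthly interest)): balance=$510.05 total_interest=$10.05
After 3 (deposit($500)): balance=$1010.05 total_interest=$10.05
After 4 (withdraw($50)): balance=$960.05 total_interest=$10.05
After 5 (month_end (apply 1% monthly interest)): balance=$969.65 total_interest=$19.65
After 6 (deposit($200)): balance=$1169.65 total_interest=$19.65
After 7 (month_end (apply 1% monthly interest)): balance=$1181.34 total_interest=$31.34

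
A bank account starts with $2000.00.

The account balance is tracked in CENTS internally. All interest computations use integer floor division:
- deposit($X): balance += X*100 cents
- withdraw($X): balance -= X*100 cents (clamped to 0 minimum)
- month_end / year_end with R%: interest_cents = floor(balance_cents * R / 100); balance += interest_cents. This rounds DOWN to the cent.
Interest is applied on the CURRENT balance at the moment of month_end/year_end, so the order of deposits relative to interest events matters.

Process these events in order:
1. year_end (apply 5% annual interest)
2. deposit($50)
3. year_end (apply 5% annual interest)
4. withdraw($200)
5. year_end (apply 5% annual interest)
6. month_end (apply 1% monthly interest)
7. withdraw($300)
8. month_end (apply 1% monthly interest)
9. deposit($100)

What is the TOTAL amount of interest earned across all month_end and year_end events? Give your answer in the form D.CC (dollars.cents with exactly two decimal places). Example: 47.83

Answer: 350.78

Derivation:
After 1 (year_end (apply 5% annual interest)): balance=$2100.00 total_interest=$100.00
After 2 (deposit($50)): balance=$2150.00 total_interest=$100.00
After 3 (year_end (apply 5% annual interest)): balance=$2257.50 total_interest=$207.50
After 4 (withdraw($200)): balance=$2057.50 total_interest=$207.50
After 5 (year_end (apply 5% annual interest)): balance=$2160.37 total_interest=$310.37
After 6 (month_end (apply 1% monthly interest)): balance=$2181.97 total_interest=$331.97
After 7 (withdraw($300)): balance=$1881.97 total_interest=$331.97
After 8 (month_end (apply 1% monthly interest)): balance=$1900.78 total_interest=$350.78
After 9 (deposit($100)): balance=$2000.78 total_interest=$350.78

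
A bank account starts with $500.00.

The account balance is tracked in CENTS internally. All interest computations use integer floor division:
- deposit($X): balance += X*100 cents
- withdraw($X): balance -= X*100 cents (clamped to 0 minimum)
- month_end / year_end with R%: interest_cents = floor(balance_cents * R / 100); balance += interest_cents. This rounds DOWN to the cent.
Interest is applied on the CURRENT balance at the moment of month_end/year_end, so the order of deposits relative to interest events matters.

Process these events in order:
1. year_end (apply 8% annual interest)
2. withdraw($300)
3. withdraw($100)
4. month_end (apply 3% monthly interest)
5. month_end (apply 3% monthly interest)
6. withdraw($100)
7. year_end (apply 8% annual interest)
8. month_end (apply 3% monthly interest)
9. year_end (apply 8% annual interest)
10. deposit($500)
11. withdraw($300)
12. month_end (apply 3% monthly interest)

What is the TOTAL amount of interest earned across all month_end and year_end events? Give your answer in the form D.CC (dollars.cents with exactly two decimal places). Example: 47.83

Answer: 66.02

Derivation:
After 1 (year_end (apply 8% annual interest)): balance=$540.00 total_interest=$40.00
After 2 (withdraw($300)): balance=$240.00 total_interest=$40.00
After 3 (withdraw($100)): balance=$140.00 total_interest=$40.00
After 4 (month_end (apply 3% monthly interest)): balance=$144.20 total_interest=$44.20
After 5 (month_end (apply 3% monthly interest)): balance=$148.52 total_interest=$48.52
After 6 (withdraw($100)): balance=$48.52 total_interest=$48.52
After 7 (year_end (apply 8% annual interest)): balance=$52.40 total_interest=$52.40
After 8 (month_end (apply 3% monthly interest)): balance=$53.97 total_interest=$53.97
After 9 (year_end (apply 8% annual interest)): balance=$58.28 total_interest=$58.28
After 10 (deposit($500)): balance=$558.28 total_interest=$58.28
After 11 (withdraw($300)): balance=$258.28 total_interest=$58.28
After 12 (month_end (apply 3% monthly interest)): balance=$266.02 total_interest=$66.02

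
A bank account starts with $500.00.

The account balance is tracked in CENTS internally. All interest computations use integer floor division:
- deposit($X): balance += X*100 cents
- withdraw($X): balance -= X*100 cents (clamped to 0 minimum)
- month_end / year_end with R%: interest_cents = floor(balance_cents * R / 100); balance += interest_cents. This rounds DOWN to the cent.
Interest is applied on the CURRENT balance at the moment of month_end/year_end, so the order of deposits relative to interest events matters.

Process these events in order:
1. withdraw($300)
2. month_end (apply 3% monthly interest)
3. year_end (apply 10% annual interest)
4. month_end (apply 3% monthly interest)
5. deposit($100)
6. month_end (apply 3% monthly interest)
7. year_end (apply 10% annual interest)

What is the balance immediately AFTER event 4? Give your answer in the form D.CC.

Answer: 233.39

Derivation:
After 1 (withdraw($300)): balance=$200.00 total_interest=$0.00
After 2 (month_end (apply 3% monthly interest)): balance=$206.00 total_interest=$6.00
After 3 (year_end (apply 10% annual interest)): balance=$226.60 total_interest=$26.60
After 4 (month_end (apply 3% monthly interest)): balance=$233.39 total_interest=$33.39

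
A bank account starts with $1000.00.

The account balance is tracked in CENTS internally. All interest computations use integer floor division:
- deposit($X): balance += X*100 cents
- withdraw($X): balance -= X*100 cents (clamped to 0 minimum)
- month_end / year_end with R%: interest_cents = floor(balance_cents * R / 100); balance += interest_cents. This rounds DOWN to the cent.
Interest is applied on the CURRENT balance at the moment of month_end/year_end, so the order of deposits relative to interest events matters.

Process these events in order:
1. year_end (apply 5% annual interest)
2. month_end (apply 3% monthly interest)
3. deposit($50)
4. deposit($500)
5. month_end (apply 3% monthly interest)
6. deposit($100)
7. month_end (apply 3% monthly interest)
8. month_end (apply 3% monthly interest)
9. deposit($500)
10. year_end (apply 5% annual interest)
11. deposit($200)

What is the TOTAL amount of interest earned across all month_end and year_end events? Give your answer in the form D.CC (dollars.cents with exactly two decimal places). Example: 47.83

Answer: 358.30

Derivation:
After 1 (year_end (apply 5% annual interest)): balance=$1050.00 total_interest=$50.00
After 2 (month_end (apply 3% monthly interest)): balance=$1081.50 total_interest=$81.50
After 3 (deposit($50)): balance=$1131.50 total_interest=$81.50
After 4 (deposit($500)): balance=$1631.50 total_interest=$81.50
After 5 (month_end (apply 3% monthly interest)): balance=$1680.44 total_interest=$130.44
After 6 (deposit($100)): balance=$1780.44 total_interest=$130.44
After 7 (month_end (apply 3% monthly interest)): balance=$1833.85 total_interest=$183.85
After 8 (month_end (apply 3% monthly interest)): balance=$1888.86 total_interest=$238.86
After 9 (deposit($500)): balance=$2388.86 total_interest=$238.86
After 10 (year_end (apply 5% annual interest)): balance=$2508.30 total_interest=$358.30
After 11 (deposit($200)): balance=$2708.30 total_interest=$358.30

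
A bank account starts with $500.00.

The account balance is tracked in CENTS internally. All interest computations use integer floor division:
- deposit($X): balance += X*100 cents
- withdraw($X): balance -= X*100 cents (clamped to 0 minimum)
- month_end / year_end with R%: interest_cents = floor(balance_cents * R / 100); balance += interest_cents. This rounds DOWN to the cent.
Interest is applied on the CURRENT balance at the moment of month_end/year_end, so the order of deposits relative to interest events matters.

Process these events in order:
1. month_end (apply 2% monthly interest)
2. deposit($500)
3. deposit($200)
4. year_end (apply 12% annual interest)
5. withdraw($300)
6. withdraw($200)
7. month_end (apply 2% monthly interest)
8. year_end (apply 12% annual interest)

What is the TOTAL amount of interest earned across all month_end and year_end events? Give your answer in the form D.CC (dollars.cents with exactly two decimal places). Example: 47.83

After 1 (month_end (apply 2% monthly interest)): balance=$510.00 total_interest=$10.00
After 2 (deposit($500)): balance=$1010.00 total_interest=$10.00
After 3 (deposit($200)): balance=$1210.00 total_interest=$10.00
After 4 (year_end (apply 12% annual interest)): balance=$1355.20 total_interest=$155.20
After 5 (withdraw($300)): balance=$1055.20 total_interest=$155.20
After 6 (withdraw($200)): balance=$855.20 total_interest=$155.20
After 7 (month_end (apply 2% monthly interest)): balance=$872.30 total_interest=$172.30
After 8 (year_end (apply 12% annual interest)): balance=$976.97 total_interest=$276.97

Answer: 276.97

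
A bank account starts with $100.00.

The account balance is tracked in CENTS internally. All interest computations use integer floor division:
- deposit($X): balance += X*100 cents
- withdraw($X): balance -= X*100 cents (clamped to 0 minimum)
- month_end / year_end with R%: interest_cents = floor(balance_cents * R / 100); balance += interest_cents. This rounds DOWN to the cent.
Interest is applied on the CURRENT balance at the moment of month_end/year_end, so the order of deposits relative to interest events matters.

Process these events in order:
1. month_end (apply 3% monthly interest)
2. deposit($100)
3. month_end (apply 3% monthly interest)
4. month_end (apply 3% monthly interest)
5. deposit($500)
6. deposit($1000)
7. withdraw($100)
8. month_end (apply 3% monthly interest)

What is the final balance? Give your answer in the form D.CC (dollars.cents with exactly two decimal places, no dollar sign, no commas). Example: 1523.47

Answer: 1663.82

Derivation:
After 1 (month_end (apply 3% monthly interest)): balance=$103.00 total_interest=$3.00
After 2 (deposit($100)): balance=$203.00 total_interest=$3.00
After 3 (month_end (apply 3% monthly interest)): balance=$209.09 total_interest=$9.09
After 4 (month_end (apply 3% monthly interest)): balance=$215.36 total_interest=$15.36
After 5 (deposit($500)): balance=$715.36 total_interest=$15.36
After 6 (deposit($1000)): balance=$1715.36 total_interest=$15.36
After 7 (withdraw($100)): balance=$1615.36 total_interest=$15.36
After 8 (month_end (apply 3% monthly interest)): balance=$1663.82 total_interest=$63.82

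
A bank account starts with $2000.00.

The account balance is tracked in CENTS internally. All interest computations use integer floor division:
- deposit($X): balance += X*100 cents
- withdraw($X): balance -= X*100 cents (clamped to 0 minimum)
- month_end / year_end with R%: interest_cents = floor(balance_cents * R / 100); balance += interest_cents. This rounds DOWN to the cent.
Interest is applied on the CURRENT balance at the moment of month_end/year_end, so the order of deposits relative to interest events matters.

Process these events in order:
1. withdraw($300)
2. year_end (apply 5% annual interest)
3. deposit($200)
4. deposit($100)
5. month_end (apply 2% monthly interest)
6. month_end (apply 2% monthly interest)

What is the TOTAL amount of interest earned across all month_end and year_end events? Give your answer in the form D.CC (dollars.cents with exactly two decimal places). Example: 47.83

Answer: 169.23

Derivation:
After 1 (withdraw($300)): balance=$1700.00 total_interest=$0.00
After 2 (year_end (apply 5% annual interest)): balance=$1785.00 total_interest=$85.00
After 3 (deposit($200)): balance=$1985.00 total_interest=$85.00
After 4 (deposit($100)): balance=$2085.00 total_interest=$85.00
After 5 (month_end (apply 2% monthly interest)): balance=$2126.70 total_interest=$126.70
After 6 (month_end (apply 2% monthly interest)): balance=$2169.23 total_interest=$169.23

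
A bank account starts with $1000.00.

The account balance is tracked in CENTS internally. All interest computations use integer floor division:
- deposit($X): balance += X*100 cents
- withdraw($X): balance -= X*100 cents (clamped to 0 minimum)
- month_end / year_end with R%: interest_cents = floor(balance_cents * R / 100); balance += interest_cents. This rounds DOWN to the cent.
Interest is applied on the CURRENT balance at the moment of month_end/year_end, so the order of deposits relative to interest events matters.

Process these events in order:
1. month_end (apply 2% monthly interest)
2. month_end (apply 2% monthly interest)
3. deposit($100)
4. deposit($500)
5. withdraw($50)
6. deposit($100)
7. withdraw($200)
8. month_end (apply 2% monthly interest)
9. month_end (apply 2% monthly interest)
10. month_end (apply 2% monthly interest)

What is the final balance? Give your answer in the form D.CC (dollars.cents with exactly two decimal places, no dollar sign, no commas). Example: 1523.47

Answer: 1581.61

Derivation:
After 1 (month_end (apply 2% monthly interest)): balance=$1020.00 total_interest=$20.00
After 2 (month_end (apply 2% monthly interest)): balance=$1040.40 total_interest=$40.40
After 3 (deposit($100)): balance=$1140.40 total_interest=$40.40
After 4 (deposit($500)): balance=$1640.40 total_interest=$40.40
After 5 (withdraw($50)): balance=$1590.40 total_interest=$40.40
After 6 (deposit($100)): balance=$1690.40 total_interest=$40.40
After 7 (withdraw($200)): balance=$1490.40 total_interest=$40.40
After 8 (month_end (apply 2% monthly interest)): balance=$1520.20 total_interest=$70.20
After 9 (month_end (apply 2% monthly interest)): balance=$1550.60 total_interest=$100.60
After 10 (month_end (apply 2% monthly interest)): balance=$1581.61 total_interest=$131.61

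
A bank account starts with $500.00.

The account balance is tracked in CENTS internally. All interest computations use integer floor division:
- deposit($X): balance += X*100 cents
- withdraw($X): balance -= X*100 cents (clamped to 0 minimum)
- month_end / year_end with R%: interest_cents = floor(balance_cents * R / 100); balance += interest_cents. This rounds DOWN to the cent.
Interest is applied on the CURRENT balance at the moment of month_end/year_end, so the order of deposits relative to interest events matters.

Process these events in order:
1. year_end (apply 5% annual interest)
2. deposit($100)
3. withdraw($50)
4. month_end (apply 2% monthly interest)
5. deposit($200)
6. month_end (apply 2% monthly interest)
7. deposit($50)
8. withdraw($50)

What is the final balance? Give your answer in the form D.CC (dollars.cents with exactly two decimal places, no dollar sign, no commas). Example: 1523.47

After 1 (year_end (apply 5% annual interest)): balance=$525.00 total_interest=$25.00
After 2 (deposit($100)): balance=$625.00 total_interest=$25.00
After 3 (withdraw($50)): balance=$575.00 total_interest=$25.00
After 4 (month_end (apply 2% monthly interest)): balance=$586.50 total_interest=$36.50
After 5 (deposit($200)): balance=$786.50 total_interest=$36.50
After 6 (month_end (apply 2% monthly interest)): balance=$802.23 total_interest=$52.23
After 7 (deposit($50)): balance=$852.23 total_interest=$52.23
After 8 (withdraw($50)): balance=$802.23 total_interest=$52.23

Answer: 802.23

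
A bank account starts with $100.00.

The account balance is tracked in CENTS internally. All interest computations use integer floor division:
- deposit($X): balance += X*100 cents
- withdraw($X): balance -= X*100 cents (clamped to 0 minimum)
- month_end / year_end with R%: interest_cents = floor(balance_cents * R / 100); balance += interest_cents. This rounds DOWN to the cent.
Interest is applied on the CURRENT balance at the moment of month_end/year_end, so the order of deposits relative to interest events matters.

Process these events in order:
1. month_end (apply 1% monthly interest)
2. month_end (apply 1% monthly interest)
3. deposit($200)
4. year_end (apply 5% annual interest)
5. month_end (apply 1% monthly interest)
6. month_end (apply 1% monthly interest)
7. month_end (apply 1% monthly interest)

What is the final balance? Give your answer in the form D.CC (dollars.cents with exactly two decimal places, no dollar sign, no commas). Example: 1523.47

Answer: 326.71

Derivation:
After 1 (month_end (apply 1% monthly interest)): balance=$101.00 total_interest=$1.00
After 2 (month_end (apply 1% monthly interest)): balance=$102.01 total_interest=$2.01
After 3 (deposit($200)): balance=$302.01 total_interest=$2.01
After 4 (year_end (apply 5% annual interest)): balance=$317.11 total_interest=$17.11
After 5 (month_end (apply 1% monthly interest)): balance=$320.28 total_interest=$20.28
After 6 (month_end (apply 1% monthly interest)): balance=$323.48 total_interest=$23.48
After 7 (month_end (apply 1% monthly interest)): balance=$326.71 total_interest=$26.71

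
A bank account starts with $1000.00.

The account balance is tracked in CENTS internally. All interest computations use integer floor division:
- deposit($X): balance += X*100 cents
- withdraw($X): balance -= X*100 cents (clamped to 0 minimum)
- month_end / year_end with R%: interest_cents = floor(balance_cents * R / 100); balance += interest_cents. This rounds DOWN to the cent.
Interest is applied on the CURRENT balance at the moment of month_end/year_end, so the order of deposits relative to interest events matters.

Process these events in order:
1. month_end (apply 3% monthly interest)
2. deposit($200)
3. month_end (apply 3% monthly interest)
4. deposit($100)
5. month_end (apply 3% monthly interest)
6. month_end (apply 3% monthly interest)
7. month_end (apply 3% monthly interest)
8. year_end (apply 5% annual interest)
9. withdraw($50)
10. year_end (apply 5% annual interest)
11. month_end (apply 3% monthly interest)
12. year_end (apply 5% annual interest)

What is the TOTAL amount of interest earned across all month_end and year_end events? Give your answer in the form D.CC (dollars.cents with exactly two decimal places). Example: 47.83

Answer: 474.14

Derivation:
After 1 (month_end (apply 3% monthly interest)): balance=$1030.00 total_interest=$30.00
After 2 (deposit($200)): balance=$1230.00 total_interest=$30.00
After 3 (month_end (apply 3% monthly interest)): balance=$1266.90 total_interest=$66.90
After 4 (deposit($100)): balance=$1366.90 total_interest=$66.90
After 5 (month_end (apply 3% monthly interest)): balance=$1407.90 total_interest=$107.90
After 6 (month_end (apply 3% monthly interest)): balance=$1450.13 total_interest=$150.13
After 7 (month_end (apply 3% monthly interest)): balance=$1493.63 total_interest=$193.63
After 8 (year_end (apply 5% annual interest)): balance=$1568.31 total_interest=$268.31
After 9 (withdraw($50)): balance=$1518.31 total_interest=$268.31
After 10 (year_end (apply 5% annual interest)): balance=$1594.22 total_interest=$344.22
After 11 (month_end (apply 3% monthly interest)): balance=$1642.04 total_interest=$392.04
After 12 (year_end (apply 5% annual interest)): balance=$1724.14 total_interest=$474.14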